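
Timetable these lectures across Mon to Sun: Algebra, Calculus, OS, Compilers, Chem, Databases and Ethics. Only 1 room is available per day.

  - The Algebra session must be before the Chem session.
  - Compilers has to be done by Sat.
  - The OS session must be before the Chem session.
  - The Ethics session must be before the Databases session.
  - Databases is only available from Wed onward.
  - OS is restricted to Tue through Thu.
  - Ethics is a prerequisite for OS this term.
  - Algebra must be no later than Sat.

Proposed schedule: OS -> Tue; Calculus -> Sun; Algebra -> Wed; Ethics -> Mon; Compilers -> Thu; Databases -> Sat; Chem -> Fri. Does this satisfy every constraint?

Valid

Algebra must be no later than Sat — holds.
The Algebra session must be before the Chem session — holds.
The Ethics session must be before the Databases session — holds.
Databases is only available from Wed onward — holds.
Ethics is a prerequisite for OS this term — holds.
The OS session must be before the Chem session — holds.
OS is restricted to Tue through Thu — holds.
Compilers has to be done by Sat — holds.
Only 1 room is available per day — holds.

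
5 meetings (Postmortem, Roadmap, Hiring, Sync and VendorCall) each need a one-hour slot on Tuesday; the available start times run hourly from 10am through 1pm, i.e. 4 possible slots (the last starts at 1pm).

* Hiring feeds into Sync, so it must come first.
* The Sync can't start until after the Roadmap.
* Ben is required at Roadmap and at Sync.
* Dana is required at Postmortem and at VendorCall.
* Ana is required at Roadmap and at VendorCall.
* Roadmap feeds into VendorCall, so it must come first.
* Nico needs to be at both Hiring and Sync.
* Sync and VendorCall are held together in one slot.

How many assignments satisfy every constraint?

42

Splitting on Postmortem: it can be 10am (14), 11am (13), 12pm (10), 1pm (5). Listing each branch's schedules as (Roadmap, Hiring, Sync, VendorCall):
Postmortem=10am: (10am,10am,11am,11am) (10am,10am,12pm,12pm) (10am,10am,1pm,1pm) (10am,11am,12pm,12pm) (10am,11am,1pm,1pm) (10am,12pm,1pm,1pm) (11am,10am,12pm,12pm) (11am,10am,1pm,1pm) (11am,11am,12pm,12pm) (11am,11am,1pm,1pm) (11am,12pm,1pm,1pm) (12pm,10am,1pm,1pm) (12pm,11am,1pm,1pm) (12pm,12pm,1pm,1pm) — 14.
Postmortem=11am: (10am,10am,12pm,12pm) (10am,10am,1pm,1pm) (10am,11am,12pm,12pm) (10am,11am,1pm,1pm) (10am,12pm,1pm,1pm) (11am,10am,12pm,12pm) (11am,10am,1pm,1pm) (11am,11am,12pm,12pm) (11am,11am,1pm,1pm) (11am,12pm,1pm,1pm) (12pm,10am,1pm,1pm) (12pm,11am,1pm,1pm) (12pm,12pm,1pm,1pm) — 13.
Postmortem=12pm: (10am,10am,11am,11am) (10am,10am,1pm,1pm) (10am,11am,1pm,1pm) (10am,12pm,1pm,1pm) (11am,10am,1pm,1pm) (11am,11am,1pm,1pm) (11am,12pm,1pm,1pm) (12pm,10am,1pm,1pm) (12pm,11am,1pm,1pm) (12pm,12pm,1pm,1pm) — 10.
Postmortem=1pm: (10am,10am,11am,11am) (10am,10am,12pm,12pm) (10am,11am,12pm,12pm) (11am,10am,12pm,12pm) (11am,11am,12pm,12pm) — 5.
Summing: 14 + 13 + 10 + 5 = 42.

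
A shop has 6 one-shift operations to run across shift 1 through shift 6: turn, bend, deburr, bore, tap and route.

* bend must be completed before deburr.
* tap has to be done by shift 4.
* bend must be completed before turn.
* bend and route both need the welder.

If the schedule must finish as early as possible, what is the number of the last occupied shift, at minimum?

shift 2

The precedence chain requires at least 2 distinct shifts.
2 works (last occupied shift: shift 2): for example bend=shift 1; turn=shift 2; route=shift 2; deburr=shift 2; bore=shift 1; tap=shift 1.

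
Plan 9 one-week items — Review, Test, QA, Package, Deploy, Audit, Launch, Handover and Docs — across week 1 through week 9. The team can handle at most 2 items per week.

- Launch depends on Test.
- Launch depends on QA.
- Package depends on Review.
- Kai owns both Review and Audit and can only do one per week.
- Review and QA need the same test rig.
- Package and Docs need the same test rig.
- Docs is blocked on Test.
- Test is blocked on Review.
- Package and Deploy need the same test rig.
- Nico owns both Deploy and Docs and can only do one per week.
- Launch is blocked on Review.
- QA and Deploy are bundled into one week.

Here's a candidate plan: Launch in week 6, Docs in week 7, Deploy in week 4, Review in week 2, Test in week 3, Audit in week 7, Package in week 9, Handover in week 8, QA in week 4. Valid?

Yes

Docs is blocked on Test — holds.
Launch depends on Test — holds.
Launch depends on QA — holds.
Test is blocked on Review — holds.
QA and Deploy are bundled into one week — holds.
Package depends on Review — holds.
The team can handle at most 2 items per week — holds.
Nico owns both Deploy and Docs and can only do one per week — holds.
Kai owns both Review and Audit and can only do one per week — holds.
Package and Deploy need the same test rig — holds.
Review and QA need the same test rig — holds.
Launch is blocked on Review — holds.
Package and Docs need the same test rig — holds.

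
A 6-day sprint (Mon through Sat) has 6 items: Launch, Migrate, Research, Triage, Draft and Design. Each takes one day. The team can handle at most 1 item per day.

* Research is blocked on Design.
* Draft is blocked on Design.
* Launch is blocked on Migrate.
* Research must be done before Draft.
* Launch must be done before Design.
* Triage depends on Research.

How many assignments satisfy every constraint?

Enumerating: Design -> Wed, Migrate -> Mon, Triage -> Sat, Research -> Thu, Launch -> Tue, Draft -> Fri | Migrate -> Mon, Launch -> Tue, Triage -> Fri, Research -> Thu, Draft -> Sat, Design -> Wed.

2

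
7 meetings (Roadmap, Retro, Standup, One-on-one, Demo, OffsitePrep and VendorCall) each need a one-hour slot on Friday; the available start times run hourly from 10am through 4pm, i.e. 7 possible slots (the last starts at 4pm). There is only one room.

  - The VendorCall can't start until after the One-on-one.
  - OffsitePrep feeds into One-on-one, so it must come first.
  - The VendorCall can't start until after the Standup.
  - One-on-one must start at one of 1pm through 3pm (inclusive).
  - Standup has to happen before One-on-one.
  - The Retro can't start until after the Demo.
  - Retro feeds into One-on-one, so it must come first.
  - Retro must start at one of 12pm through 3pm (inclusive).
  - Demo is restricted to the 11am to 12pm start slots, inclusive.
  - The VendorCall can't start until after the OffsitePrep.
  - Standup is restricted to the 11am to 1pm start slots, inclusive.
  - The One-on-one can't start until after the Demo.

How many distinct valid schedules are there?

20

Splitting on Retro: it can be 12pm (4), 1pm (8), 2pm (8). Listing each branch's schedules as (Roadmap, Standup, One-on-one, Demo, OffsitePrep, VendorCall):
Retro=12pm: (10am,1pm,3pm,11am,2pm,4pm) (2pm,1pm,3pm,11am,10am,4pm) (3pm,1pm,2pm,11am,10am,4pm) (4pm,1pm,2pm,11am,10am,3pm) — 4.
Retro=1pm: (10am,11am,3pm,12pm,2pm,4pm) (10am,12pm,3pm,11am,2pm,4pm) (2pm,11am,3pm,12pm,10am,4pm) (2pm,12pm,3pm,11am,10am,4pm) (3pm,11am,2pm,12pm,10am,4pm) (3pm,12pm,2pm,11am,10am,4pm) (4pm,11am,2pm,12pm,10am,3pm) (4pm,12pm,2pm,11am,10am,3pm) — 8.
Retro=2pm: (10am,11am,3pm,12pm,1pm,4pm) (10am,12pm,3pm,11am,1pm,4pm) (10am,1pm,3pm,11am,12pm,4pm) (10am,1pm,3pm,12pm,11am,4pm) (11am,1pm,3pm,12pm,10am,4pm) (12pm,1pm,3pm,11am,10am,4pm) (1pm,11am,3pm,12pm,10am,4pm) (1pm,12pm,3pm,11am,10am,4pm) — 8.
Summing: 4 + 8 + 8 = 20.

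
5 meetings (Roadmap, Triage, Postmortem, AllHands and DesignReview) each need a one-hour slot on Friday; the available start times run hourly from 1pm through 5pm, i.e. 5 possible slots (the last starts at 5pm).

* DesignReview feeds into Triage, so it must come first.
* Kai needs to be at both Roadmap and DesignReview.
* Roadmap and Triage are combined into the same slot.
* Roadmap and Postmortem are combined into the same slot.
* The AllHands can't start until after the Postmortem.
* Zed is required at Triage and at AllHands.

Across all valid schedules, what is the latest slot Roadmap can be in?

Roadmap must be in the same slot as Triage, which can't be before 2pm, so Roadmap is at least 2pm; Roadmap must be in the same slot as Postmortem, which can't be after 4pm, so Roadmap is at most 4pm.
Roadmap at 4pm is achievable: Roadmap -> 4pm, DesignReview -> 1pm, Triage -> 4pm, Postmortem -> 4pm, AllHands -> 5pm.

4pm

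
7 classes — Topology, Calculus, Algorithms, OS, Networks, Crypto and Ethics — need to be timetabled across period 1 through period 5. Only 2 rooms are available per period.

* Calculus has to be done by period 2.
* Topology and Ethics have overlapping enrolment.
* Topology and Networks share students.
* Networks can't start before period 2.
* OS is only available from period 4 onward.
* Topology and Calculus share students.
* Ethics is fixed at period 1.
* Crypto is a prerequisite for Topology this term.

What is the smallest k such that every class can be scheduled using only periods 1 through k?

The precedence chain requires at least 2 distinct periods.
With at most 2 per period and 7 classes, at least 4 periods are needed.
OS can't be placed before period 4, so the schedule must run through at least period 4.
4 works (last occupied period: period 4): for example Ethics in period 1, Crypto in period 2, OS in period 4, Topology in period 3, Calculus in period 1, Networks in period 2, Algorithms in period 3.

4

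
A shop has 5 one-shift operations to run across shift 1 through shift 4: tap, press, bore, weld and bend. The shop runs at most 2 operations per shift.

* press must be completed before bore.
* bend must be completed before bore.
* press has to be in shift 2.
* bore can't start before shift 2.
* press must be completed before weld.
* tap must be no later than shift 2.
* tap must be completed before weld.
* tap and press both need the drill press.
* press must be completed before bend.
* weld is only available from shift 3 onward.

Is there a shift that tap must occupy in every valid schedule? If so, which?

tap's window is shift 1–shift 2.
press is fixed at shift 2, and tap can't share a shift with press.
So tap must be shift 1.

shift 1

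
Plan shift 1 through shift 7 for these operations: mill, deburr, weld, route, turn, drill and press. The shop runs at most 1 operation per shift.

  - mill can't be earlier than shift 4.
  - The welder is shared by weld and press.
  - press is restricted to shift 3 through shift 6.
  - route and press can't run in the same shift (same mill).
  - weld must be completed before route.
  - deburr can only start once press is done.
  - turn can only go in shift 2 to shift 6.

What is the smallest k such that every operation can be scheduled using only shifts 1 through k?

7

The precedence chain requires at least 2 distinct shifts.
With at most 1 per shift and 7 operations, at least 7 shifts are needed.
mill can't be placed before shift 4, so the schedule must run through at least shift 4.
7 works (last occupied shift: shift 7): for example route=shift 6, press=shift 3, deburr=shift 5, weld=shift 1, drill=shift 7, mill=shift 4, turn=shift 2.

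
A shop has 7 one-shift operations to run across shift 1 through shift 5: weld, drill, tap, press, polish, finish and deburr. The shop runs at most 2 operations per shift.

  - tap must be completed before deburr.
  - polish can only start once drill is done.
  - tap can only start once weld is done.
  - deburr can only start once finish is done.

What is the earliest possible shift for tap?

Precedence pushes tap to at least shift 2; downstream work caps tap at shift 4.
tap at shift 2 is achievable: polish -> shift 3; press -> shift 4; deburr -> shift 3; tap -> shift 2; finish -> shift 2; drill -> shift 1; weld -> shift 1.

shift 2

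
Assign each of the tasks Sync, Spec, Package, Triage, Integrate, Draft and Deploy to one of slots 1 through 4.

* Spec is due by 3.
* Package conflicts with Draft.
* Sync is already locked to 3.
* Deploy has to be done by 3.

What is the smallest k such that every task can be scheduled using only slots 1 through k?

3

Sync can't be placed before 3, so the schedule must run through at least slot 3.
3 works (last occupied slot: 3): for example Deploy=1; Package=1; Integrate=1; Spec=1; Triage=1; Sync=3; Draft=2.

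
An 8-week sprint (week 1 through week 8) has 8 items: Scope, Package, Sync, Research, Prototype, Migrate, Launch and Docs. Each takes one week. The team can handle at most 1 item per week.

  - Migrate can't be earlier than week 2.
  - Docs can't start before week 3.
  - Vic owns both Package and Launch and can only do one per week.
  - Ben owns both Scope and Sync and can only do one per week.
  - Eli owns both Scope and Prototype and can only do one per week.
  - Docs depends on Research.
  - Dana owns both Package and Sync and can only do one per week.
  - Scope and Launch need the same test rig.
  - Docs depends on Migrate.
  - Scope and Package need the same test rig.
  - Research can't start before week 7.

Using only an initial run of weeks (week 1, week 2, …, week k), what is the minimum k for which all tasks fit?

The precedence chain requires at least 2 distinct weeks.
With at most 1 per week and 8 tasks, at least 8 weeks are needed.
Propagating the time windows through the other constraints, Docs can't land before week 8, so the schedule must run through at least week 8.
8 works (last occupied week: week 8): for example Scope in week 1; Launch in week 6; Research in week 7; Docs in week 8; Sync in week 4; Package in week 3; Prototype in week 5; Migrate in week 2.

8 weeks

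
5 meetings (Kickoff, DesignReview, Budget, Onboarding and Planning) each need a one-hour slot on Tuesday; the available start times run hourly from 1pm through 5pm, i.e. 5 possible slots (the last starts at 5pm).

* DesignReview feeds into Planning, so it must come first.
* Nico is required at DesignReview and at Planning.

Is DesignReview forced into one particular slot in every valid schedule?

No

DesignReview can be 1pm (e.g. Kickoff in 1pm; Onboarding in 1pm; Budget in 1pm; DesignReview in 1pm; Planning in 2pm) or 2pm (e.g. Kickoff in 1pm, Onboarding in 1pm, Planning in 3pm, Budget in 1pm, DesignReview in 2pm).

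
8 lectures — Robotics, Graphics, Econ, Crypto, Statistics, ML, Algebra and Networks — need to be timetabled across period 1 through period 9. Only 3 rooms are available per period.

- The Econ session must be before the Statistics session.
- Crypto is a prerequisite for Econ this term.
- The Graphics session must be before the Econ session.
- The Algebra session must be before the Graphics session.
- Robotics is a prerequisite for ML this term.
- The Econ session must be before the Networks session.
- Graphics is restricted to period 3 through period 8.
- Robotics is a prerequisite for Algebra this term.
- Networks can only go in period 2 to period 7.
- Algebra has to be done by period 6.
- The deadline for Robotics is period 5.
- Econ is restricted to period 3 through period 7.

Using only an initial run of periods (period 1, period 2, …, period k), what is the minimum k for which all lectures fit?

5

The precedence chain requires at least 5 distinct periods.
With at most 3 per period and 8 lectures, at least 3 periods are needed.
5 works (last occupied period: period 5): for example ML -> period 2, Networks -> period 5, Graphics -> period 3, Statistics -> period 5, Crypto -> period 1, Robotics -> period 1, Econ -> period 4, Algebra -> period 2.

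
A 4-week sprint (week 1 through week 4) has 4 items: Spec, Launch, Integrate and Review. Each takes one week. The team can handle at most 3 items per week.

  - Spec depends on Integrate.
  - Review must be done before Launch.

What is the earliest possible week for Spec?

Precedence pushes Spec to at least week 2.
Spec at week 2 is achievable: Launch -> week 2; Integrate -> week 1; Review -> week 1; Spec -> week 2.

week 2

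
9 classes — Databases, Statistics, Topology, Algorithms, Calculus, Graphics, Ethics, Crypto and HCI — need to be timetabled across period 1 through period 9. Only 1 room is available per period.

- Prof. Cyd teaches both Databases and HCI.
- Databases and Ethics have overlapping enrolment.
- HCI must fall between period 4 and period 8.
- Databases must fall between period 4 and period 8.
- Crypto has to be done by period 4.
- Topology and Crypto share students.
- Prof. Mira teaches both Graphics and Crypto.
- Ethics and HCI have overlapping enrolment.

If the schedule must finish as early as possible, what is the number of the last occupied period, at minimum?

With at most 1 per period and 9 classes, at least 9 periods are needed.
Databases can't be placed before period 4, so the schedule must run through at least period 4.
9 works (last occupied period: period 9): for example Topology -> period 3, Crypto -> period 1, Statistics -> period 2, HCI -> period 5, Graphics -> period 8, Calculus -> period 7, Databases -> period 4, Ethics -> period 9, Algorithms -> period 6.

period 9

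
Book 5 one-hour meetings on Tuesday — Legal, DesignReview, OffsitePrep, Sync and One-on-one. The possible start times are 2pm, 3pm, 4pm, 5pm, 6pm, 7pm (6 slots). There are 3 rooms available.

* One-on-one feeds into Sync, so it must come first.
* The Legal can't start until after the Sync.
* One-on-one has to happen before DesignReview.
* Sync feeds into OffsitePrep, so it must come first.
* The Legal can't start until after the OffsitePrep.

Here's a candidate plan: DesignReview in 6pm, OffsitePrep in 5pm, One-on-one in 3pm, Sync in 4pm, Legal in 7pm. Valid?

One-on-one has to happen before DesignReview — holds.
The Legal can't start until after the OffsitePrep — holds.
There are 3 rooms available — holds.
One-on-one feeds into Sync, so it must come first — holds.
Sync feeds into OffsitePrep, so it must come first — holds.
The Legal can't start until after the Sync — holds.

Valid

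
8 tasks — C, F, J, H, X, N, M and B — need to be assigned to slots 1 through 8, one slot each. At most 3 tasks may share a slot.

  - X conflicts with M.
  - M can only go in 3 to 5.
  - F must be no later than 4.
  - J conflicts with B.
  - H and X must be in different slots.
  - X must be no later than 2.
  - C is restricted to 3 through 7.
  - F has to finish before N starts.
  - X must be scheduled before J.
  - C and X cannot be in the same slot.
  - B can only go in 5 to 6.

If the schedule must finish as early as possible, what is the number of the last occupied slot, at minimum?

slot 5

The precedence chain requires at least 2 distinct slots.
With at most 3 per slot and 8 tasks, at least 3 slots are needed.
B can't be placed before 5, so the schedule must run through at least slot 5.
5 works (last occupied slot: 5): for example N -> 2; C -> 3; B -> 5; X -> 1; H -> 2; J -> 2; F -> 1; M -> 3.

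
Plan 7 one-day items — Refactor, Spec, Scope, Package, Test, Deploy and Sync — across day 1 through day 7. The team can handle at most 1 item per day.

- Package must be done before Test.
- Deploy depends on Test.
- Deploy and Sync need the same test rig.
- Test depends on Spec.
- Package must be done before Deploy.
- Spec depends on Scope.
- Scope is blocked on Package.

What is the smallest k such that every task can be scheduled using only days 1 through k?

The precedence chain requires at least 5 distinct days.
With at most 1 per day and 7 tasks, at least 7 days are needed.
7 works (last occupied day: day 7): for example Package=day 1, Spec=day 3, Refactor=day 6, Sync=day 7, Deploy=day 5, Test=day 4, Scope=day 2.

7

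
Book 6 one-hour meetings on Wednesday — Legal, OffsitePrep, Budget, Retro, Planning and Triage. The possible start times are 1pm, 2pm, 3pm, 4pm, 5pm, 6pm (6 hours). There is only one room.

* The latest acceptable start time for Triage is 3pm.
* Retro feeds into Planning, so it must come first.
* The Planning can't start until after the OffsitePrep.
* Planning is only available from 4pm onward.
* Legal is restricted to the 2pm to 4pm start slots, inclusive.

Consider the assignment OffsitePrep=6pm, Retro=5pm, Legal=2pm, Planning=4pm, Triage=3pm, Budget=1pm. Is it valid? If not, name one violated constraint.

The latest acceptable start time for Triage is 3pm — holds.
Legal is restricted to the 2pm to 4pm start slots, inclusive — holds.
There is only one room — holds.
Retro feeds into Planning, so it must come first — violated.
The Planning can't start until after the OffsitePrep — violated.
Planning is only available from 4pm onward — holds.

No. The Planning can't start until after the OffsitePrep is not satisfied.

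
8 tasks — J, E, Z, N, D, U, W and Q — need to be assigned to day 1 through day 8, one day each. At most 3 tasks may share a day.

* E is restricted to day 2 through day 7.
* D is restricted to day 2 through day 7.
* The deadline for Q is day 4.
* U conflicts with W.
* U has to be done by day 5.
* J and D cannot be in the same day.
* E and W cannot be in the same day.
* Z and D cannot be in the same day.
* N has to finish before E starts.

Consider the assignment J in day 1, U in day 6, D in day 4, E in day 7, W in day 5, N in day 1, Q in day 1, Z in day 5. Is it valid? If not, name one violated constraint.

U conflicts with W — holds.
Z and D cannot be in the same day — holds.
At most 3 tasks may share a day — holds.
D is restricted to day 2 through day 7 — holds.
J and D cannot be in the same day — holds.
E is restricted to day 2 through day 7 — holds.
The deadline for Q is day 4 — holds.
E and W cannot be in the same day — holds.
U has to be done by day 5 — violated.
N has to finish before E starts — holds.

Invalid. U has to be done by day 5.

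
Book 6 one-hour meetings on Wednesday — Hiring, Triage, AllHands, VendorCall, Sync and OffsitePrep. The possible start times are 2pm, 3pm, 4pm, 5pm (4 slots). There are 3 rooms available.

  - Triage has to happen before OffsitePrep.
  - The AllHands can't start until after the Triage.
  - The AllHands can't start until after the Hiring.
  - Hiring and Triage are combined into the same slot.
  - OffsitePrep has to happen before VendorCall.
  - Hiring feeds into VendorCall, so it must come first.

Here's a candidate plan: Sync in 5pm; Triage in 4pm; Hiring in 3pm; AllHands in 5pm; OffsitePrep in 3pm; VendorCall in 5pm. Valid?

No. Triage has to happen before OffsitePrep is not satisfied.

Hiring feeds into VendorCall, so it must come first — holds.
The AllHands can't start until after the Hiring — holds.
Triage has to happen before OffsitePrep — violated.
The AllHands can't start until after the Triage — holds.
There are 3 rooms available — holds.
OffsitePrep has to happen before VendorCall — holds.
Hiring and Triage are combined into the same slot — violated.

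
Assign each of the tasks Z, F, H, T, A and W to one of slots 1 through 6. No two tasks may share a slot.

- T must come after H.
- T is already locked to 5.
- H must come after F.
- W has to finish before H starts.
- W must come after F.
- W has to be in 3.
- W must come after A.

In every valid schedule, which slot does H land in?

W is fixed at 3 and must come before H, so H is at least 4.
T is fixed at 5 and must come after H, so H is at most 4.
So H must be 4.

4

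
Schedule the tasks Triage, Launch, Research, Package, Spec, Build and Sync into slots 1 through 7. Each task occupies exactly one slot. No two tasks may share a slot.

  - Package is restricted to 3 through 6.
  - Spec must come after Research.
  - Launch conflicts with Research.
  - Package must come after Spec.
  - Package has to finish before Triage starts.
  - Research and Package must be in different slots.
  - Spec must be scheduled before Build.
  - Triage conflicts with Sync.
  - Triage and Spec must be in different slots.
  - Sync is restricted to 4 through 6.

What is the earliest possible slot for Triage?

Precedence pushes Triage to at least 4.
Triage at 4 is achievable: Launch=7, Build=6, Research=1, Spec=2, Triage=4, Sync=5, Package=3.

4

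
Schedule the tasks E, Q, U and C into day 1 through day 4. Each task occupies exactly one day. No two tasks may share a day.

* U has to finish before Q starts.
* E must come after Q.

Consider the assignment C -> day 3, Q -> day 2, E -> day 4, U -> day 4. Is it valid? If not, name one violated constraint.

No — it violates: No two tasks may share a day

U has to finish before Q starts — violated.
E must come after Q — holds.
No two tasks may share a day — violated.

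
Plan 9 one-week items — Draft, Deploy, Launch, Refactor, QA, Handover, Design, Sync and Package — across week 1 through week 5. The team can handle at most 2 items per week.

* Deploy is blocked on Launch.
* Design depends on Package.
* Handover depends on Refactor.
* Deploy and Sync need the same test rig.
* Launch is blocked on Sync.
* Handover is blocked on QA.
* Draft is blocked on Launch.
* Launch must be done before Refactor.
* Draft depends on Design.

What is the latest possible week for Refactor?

week 4

Precedence pushes Refactor to at least week 3; downstream work caps Refactor at week 4.
Refactor at week 4 is achievable: Draft -> week 3, Deploy -> week 3, Launch -> week 2, Handover -> week 5, Package -> week 1, Sync -> week 1, Design -> week 2, Refactor -> week 4, QA -> week 4.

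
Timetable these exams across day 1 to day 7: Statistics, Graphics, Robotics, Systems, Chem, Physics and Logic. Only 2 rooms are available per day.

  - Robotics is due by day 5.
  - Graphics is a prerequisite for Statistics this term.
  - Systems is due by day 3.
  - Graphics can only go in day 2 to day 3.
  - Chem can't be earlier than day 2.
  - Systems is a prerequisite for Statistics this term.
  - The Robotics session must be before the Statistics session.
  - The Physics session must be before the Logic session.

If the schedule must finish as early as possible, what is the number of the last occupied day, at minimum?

day 4

The precedence chain requires at least 2 distinct days.
With at most 2 per day and 7 exams, at least 4 days are needed.
Propagating the time windows through the other constraints, Statistics can't land before day 3, so the schedule must run through at least day 3.
4 works (last occupied day: day 4): for example Graphics in day 2, Systems in day 1, Statistics in day 3, Robotics in day 1, Chem in day 2, Logic in day 4, Physics in day 3.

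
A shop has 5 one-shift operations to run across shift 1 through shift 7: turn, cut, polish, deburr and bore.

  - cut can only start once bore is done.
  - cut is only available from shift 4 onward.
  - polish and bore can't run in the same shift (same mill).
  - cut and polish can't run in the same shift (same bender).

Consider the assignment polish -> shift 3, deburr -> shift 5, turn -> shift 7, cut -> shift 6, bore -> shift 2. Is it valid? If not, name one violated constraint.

cut can only start once bore is done — holds.
cut and polish can't run in the same shift (same bender) — holds.
cut is only available from shift 4 onward — holds.
polish and bore can't run in the same shift (same mill) — holds.

Yes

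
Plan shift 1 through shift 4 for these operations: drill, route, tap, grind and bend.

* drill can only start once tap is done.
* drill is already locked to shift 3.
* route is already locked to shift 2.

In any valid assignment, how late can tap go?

shift 2

Downstream work caps tap at shift 2.
tap at shift 2 is achievable: grind -> shift 1, drill -> shift 3, route -> shift 2, bend -> shift 1, tap -> shift 2.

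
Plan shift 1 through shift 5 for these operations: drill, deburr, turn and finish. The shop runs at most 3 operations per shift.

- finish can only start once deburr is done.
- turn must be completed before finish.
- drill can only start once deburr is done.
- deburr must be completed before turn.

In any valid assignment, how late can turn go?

Precedence pushes turn to at least shift 2; downstream work caps turn at shift 4.
turn at shift 4 is achievable: deburr -> shift 1, drill -> shift 2, finish -> shift 5, turn -> shift 4.

shift 4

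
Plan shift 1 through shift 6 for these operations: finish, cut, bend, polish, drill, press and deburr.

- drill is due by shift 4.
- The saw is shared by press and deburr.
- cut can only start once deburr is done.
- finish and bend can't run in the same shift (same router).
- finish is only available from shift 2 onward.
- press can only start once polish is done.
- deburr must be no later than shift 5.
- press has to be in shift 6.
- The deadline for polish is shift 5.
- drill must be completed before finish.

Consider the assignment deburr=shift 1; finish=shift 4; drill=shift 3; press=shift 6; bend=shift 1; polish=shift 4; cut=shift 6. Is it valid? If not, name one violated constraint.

finish is only available from shift 2 onward — holds.
cut can only start once deburr is done — holds.
The saw is shared by press and deburr — holds.
press can only start once polish is done — holds.
deburr must be no later than shift 5 — holds.
The deadline for polish is shift 5 — holds.
press has to be in shift 6 — holds.
drill is due by shift 4 — holds.
drill must be completed before finish — holds.
finish and bend can't run in the same shift (same router) — holds.

Valid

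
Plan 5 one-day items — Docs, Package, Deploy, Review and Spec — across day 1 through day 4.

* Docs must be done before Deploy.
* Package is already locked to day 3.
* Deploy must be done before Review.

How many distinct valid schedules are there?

16

Splitting on Docs: it can be day 1 (12), day 2 (4). Listing each branch's schedules as (Package, Deploy, Review, Spec) by day number:
Docs=day 1: (3,2,3,1) (3,2,3,2) (3,2,3,3) (3,2,3,4) (3,2,4,1) (3,2,4,2) (3,2,4,3) (3,2,4,4) (3,3,4,1) (3,3,4,2) (3,3,4,3) (3,3,4,4) — 12.
Docs=day 2: (3,3,4,1) (3,3,4,2) (3,3,4,3) (3,3,4,4) — 4.
Summing: 12 + 4 = 16.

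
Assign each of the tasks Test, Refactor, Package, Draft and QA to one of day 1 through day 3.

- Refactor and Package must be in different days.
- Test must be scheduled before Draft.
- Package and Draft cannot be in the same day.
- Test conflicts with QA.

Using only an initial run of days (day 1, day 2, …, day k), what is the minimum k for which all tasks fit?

2 days

The precedence chain requires at least 2 distinct days.
2 works (last occupied day: day 2): for example Draft -> day 2; Refactor -> day 2; QA -> day 2; Test -> day 1; Package -> day 1.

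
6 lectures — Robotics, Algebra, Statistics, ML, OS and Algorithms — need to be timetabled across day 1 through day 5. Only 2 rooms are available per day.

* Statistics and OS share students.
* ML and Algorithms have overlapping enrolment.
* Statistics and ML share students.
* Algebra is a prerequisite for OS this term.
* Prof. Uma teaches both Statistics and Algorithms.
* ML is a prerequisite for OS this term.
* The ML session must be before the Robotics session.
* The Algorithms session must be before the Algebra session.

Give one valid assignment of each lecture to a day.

Robotics in day 3, OS in day 3, Algorithms in day 1, ML in day 2, Statistics in day 4, Algebra in day 2

Checking: ML(day 2) before OS(day 3); ML(day 2) before Robotics(day 3); Algorithms(day 1) before Algebra(day 2); Algebra(day 2) before OS(day 3); Statistics(day 4) != Algorithms(day 1); Statistics(day 4) != ML(day 2); ML(day 2) != Algorithms(day 1); Statistics(day 4) != OS(day 3); max 2 per day (cap 2).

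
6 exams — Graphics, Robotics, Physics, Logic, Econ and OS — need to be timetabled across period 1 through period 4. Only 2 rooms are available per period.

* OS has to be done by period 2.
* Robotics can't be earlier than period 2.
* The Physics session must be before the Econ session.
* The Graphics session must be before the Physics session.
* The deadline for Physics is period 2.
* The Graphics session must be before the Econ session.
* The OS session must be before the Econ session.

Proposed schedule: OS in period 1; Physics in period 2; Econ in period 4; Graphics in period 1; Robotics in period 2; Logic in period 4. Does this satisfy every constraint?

Yes, all constraints hold

The Graphics session must be before the Physics session — holds.
Robotics can't be earlier than period 2 — holds.
The Physics session must be before the Econ session — holds.
OS has to be done by period 2 — holds.
The OS session must be before the Econ session — holds.
Only 2 rooms are available per period — holds.
The Graphics session must be before the Econ session — holds.
The deadline for Physics is period 2 — holds.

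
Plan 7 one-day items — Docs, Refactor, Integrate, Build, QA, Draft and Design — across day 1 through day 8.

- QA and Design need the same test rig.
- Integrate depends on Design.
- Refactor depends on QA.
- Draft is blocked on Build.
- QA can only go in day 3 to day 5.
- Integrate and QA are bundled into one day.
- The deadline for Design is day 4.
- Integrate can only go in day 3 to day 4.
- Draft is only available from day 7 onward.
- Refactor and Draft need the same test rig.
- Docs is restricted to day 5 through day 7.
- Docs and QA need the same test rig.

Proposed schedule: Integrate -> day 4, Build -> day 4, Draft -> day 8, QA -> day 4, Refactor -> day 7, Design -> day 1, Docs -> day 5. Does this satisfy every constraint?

Docs and QA need the same test rig — holds.
Integrate and QA are bundled into one day — holds.
Docs is restricted to day 5 through day 7 — holds.
Refactor depends on QA — holds.
Draft is blocked on Build — holds.
The deadline for Design is day 4 — holds.
Integrate depends on Design — holds.
QA and Design need the same test rig — holds.
QA can only go in day 3 to day 5 — holds.
Refactor and Draft need the same test rig — holds.
Draft is only available from day 7 onward — holds.
Integrate can only go in day 3 to day 4 — holds.

Yes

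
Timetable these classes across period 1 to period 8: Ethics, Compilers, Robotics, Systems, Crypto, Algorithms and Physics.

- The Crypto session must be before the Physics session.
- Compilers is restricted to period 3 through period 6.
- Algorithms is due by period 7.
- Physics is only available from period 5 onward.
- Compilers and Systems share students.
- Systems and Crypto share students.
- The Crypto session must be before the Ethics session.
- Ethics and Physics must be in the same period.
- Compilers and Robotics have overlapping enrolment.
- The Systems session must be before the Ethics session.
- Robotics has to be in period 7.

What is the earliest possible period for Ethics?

period 5

Ethics must be in the same period as Physics, which can't be before period 5, so Ethics is at least period 5.
Ethics at period 5 is achievable: Systems in period 2, Robotics in period 7, Ethics in period 5, Physics in period 5, Compilers in period 3, Algorithms in period 1, Crypto in period 1.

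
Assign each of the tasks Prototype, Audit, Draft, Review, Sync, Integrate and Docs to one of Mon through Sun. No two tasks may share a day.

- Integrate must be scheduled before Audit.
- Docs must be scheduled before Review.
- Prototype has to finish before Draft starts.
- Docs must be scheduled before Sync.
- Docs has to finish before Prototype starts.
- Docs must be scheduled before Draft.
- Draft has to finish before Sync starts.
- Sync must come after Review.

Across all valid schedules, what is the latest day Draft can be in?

Sat

Precedence pushes Draft to at least Wed; downstream work caps Draft at Sat.
Draft at Sat is achievable: Sync=Sun; Draft=Sat; Review=Wed; Prototype=Tue; Integrate=Thu; Docs=Mon; Audit=Fri.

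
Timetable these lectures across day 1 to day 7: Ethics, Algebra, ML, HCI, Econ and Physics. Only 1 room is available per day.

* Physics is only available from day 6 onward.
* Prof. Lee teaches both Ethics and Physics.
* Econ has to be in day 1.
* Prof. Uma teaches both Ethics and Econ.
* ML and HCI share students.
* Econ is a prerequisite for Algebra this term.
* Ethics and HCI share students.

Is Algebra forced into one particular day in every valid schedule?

Algebra can be day 2 (e.g. Ethics in day 3, Physics in day 6, ML in day 4, Econ in day 1, Algebra in day 2, HCI in day 5) or day 3 (e.g. Algebra in day 3, ML in day 4, Ethics in day 2, Physics in day 6, Econ in day 1, HCI in day 5).

No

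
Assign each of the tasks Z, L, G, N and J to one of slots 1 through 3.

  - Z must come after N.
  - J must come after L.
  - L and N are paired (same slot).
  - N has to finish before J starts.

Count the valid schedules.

15

Splitting on Z: it can be 2 (6), 3 (9). Listing each branch's schedules as (L, G, N, J):
Z=2: (1,1,1,2) (1,1,1,3) (1,2,1,2) (1,2,1,3) (1,3,1,2) (1,3,1,3) — 6.
Z=3: (1,1,1,2) (1,1,1,3) (1,2,1,2) (1,2,1,3) (1,3,1,2) (1,3,1,3) (2,1,2,3) (2,2,2,3) (2,3,2,3) — 9.
Summing: 6 + 9 = 15.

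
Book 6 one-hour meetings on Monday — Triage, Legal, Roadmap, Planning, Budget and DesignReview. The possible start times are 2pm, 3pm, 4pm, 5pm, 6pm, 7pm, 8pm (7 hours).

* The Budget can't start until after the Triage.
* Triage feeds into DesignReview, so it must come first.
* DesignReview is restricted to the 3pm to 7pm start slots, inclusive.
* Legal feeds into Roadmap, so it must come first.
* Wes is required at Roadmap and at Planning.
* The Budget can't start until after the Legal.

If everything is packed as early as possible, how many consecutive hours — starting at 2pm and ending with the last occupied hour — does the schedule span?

2

The precedence chain requires at least 2 distinct hours.
2 works (last occupied hour: 3pm): for example Triage=2pm, Planning=2pm, Roadmap=3pm, DesignReview=3pm, Legal=2pm, Budget=3pm.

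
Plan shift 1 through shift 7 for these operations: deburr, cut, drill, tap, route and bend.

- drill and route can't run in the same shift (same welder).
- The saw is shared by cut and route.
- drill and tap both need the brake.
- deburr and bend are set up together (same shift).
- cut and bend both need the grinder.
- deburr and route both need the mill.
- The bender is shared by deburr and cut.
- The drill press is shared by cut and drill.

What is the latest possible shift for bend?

bend at shift 7 is achievable: deburr=shift 7; tap=shift 1; drill=shift 2; route=shift 3; bend=shift 7; cut=shift 1.

shift 7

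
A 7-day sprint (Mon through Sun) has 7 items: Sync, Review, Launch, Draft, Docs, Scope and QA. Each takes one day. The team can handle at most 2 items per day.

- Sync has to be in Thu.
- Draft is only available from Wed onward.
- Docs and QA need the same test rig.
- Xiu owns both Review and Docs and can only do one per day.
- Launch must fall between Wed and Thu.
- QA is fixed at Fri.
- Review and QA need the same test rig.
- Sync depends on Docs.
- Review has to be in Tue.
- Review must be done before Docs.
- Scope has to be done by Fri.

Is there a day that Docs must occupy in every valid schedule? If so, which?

Review is fixed at Tue and must come before Docs, so Docs is at least Wed.
Sync is fixed at Thu and must come after Docs, so Docs is at most Wed.
So Docs must be Wed.

Wed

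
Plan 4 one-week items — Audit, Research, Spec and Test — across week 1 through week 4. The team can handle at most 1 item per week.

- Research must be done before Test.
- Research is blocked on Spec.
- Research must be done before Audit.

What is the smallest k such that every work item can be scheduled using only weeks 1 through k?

4 weeks

The precedence chain requires at least 3 distinct weeks.
With at most 1 per week and 4 work items, at least 4 weeks are needed.
4 works (last occupied week: week 4): for example Test -> week 4; Audit -> week 3; Research -> week 2; Spec -> week 1.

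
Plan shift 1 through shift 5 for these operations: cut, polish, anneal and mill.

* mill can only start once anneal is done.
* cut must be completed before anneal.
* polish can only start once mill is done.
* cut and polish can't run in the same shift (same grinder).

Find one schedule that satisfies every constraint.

polish in shift 4; cut in shift 1; mill in shift 3; anneal in shift 2

Checking: mill(shift 3) before polish(shift 4); cut(shift 1) before anneal(shift 2); anneal(shift 2) before mill(shift 3); cut(shift 1) != polish(shift 4).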